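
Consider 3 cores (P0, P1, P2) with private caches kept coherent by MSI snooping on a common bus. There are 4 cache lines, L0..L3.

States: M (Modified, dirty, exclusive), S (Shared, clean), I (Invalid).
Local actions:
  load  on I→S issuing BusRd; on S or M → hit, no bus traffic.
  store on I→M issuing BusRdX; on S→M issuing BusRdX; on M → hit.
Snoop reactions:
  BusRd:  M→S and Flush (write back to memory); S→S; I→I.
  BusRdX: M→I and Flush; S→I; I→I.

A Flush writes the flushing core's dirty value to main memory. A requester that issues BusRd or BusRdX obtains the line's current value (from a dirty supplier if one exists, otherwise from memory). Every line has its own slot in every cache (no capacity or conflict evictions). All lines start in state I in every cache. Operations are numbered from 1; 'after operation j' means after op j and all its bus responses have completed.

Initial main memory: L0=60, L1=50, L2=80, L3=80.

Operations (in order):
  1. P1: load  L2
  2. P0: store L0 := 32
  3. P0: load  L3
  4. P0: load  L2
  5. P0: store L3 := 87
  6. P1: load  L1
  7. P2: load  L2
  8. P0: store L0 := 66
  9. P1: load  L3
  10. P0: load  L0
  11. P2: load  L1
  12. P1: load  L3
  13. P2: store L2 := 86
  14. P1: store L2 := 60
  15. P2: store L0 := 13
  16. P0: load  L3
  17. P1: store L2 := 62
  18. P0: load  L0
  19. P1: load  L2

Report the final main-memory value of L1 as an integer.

memory[L1] = 50

step 1: P1: load  L2  ⟶  ISI  (L2)  txn=BusRd  M[L2]=80
step 2: P0: store L0 := 32  ⟶  MII  (L0)  txn=BusRdX  M[L0]=60
step 3: P0: load  L3  ⟶  SII  (L3)  txn=BusRd  M[L3]=80
step 4: P0: load  L2  ⟶  SSI  (L2)  txn=BusRd  M[L2]=80
step 5: P0: store L3 := 87  ⟶  MII  (L3)  txn=BusRdX  M[L3]=80
step 6: P1: load  L1  ⟶  ISI  (L1)  txn=BusRd  M[L1]=50
step 7: P2: load  L2  ⟶  SSS  (L2)  txn=BusRd  M[L2]=80
step 8: P0: store L0 := 66  ⟶  MII  (L0)  txn=∅  M[L0]=60
step 9: P1: load  L3  ⟶  SSI  (L3)  txn=BusRd+Flush  M[L3]=87
step 10: P0: load  L0  ⟶  MII  (L0)  txn=∅  M[L0]=60
step 11: P2: load  L1  ⟶  ISS  (L1)  txn=BusRd  M[L1]=50
step 12: P1: load  L3  ⟶  SSI  (L3)  txn=∅  M[L3]=87
step 13: P2: store L2 := 86  ⟶  IIM  (L2)  txn=BusRdX  M[L2]=80
step 14: P1: store L2 := 60  ⟶  IMI  (L2)  txn=BusRdX+Flush  M[L2]=86
step 15: P2: store L0 := 13  ⟶  IIM  (L0)  txn=BusRdX+Flush  M[L0]=66
step 16: P0: load  L3  ⟶  SSI  (L3)  txn=∅  M[L3]=87
step 17: P1: store L2 := 62  ⟶  IMI  (L2)  txn=∅  M[L2]=86
step 18: P0: load  L0  ⟶  SIS  (L0)  txn=BusRd+Flush  M[L0]=13
step 19: P1: load  L2  ⟶  IMI  (L2)  txn=∅  M[L2]=86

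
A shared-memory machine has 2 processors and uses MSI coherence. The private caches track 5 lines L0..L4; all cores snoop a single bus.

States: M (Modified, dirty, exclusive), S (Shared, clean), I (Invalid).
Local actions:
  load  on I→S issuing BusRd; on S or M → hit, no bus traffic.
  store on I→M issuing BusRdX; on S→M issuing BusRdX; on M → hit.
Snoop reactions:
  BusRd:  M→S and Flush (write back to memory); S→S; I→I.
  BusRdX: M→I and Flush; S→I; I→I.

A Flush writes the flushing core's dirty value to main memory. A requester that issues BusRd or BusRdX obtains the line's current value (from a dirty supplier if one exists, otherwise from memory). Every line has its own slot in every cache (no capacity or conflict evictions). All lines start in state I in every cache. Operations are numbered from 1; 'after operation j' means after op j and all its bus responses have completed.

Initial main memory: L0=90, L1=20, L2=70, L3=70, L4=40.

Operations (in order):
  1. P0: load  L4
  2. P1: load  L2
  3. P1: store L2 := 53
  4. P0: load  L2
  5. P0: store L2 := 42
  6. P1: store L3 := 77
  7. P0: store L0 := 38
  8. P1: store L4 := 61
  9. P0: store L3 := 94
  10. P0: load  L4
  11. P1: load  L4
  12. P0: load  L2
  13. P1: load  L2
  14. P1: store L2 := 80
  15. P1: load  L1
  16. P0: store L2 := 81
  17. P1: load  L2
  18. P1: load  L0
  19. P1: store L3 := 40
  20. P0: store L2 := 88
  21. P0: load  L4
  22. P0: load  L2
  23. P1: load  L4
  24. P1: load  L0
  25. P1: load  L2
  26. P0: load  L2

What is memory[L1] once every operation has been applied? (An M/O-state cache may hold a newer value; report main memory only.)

memory[L1] = 20

1. P0: load  L4  bus=[BusRd]  L4: P0=S P1=I  mem[L4]=40
2. P1: load  L2  bus=[BusRd]  L2: P0=I P1=S  mem[L2]=70
3. P1: store L2 := 53  bus=[BusRdX]  L2: P0=I P1=M  mem[L2]=70
4. P0: load  L2  bus=[BusRd,Flush]  L2: P0=S P1=S  mem[L2]=53
5. P0: store L2 := 42  bus=[BusRdX]  L2: P0=M P1=I  mem[L2]=53
6. P1: store L3 := 77  bus=[BusRdX]  L3: P0=I P1=M  mem[L3]=70
7. P0: store L0 := 38  bus=[BusRdX]  L0: P0=M P1=I  mem[L0]=90
8. P1: store L4 := 61  bus=[BusRdX]  L4: P0=I P1=M  mem[L4]=40
9. P0: store L3 := 94  bus=[BusRdX,Flush]  L3: P0=M P1=I  mem[L3]=77
10. P0: load  L4  bus=[BusRd,Flush]  L4: P0=S P1=S  mem[L4]=61
11. P1: load  L4  bus=[-]  L4: P0=S P1=S  mem[L4]=61
12. P0: load  L2  bus=[-]  L2: P0=M P1=I  mem[L2]=53
13. P1: load  L2  bus=[BusRd,Flush]  L2: P0=S P1=S  mem[L2]=42
14. P1: store L2 := 80  bus=[BusRdX]  L2: P0=I P1=M  mem[L2]=42
15. P1: load  L1  bus=[BusRd]  L1: P0=I P1=S  mem[L1]=20
16. P0: store L2 := 81  bus=[BusRdX,Flush]  L2: P0=M P1=I  mem[L2]=80
17. P1: load  L2  bus=[BusRd,Flush]  L2: P0=S P1=S  mem[L2]=81
18. P1: load  L0  bus=[BusRd,Flush]  L0: P0=S P1=S  mem[L0]=38
19. P1: store L3 := 40  bus=[BusRdX,Flush]  L3: P0=I P1=M  mem[L3]=94
20. P0: store L2 := 88  bus=[BusRdX]  L2: P0=M P1=I  mem[L2]=81
21. P0: load  L4  bus=[-]  L4: P0=S P1=S  mem[L4]=61
22. P0: load  L2  bus=[-]  L2: P0=M P1=I  mem[L2]=81
23. P1: load  L4  bus=[-]  L4: P0=S P1=S  mem[L4]=61
24. P1: load  L0  bus=[-]  L0: P0=S P1=S  mem[L0]=38
25. P1: load  L2  bus=[BusRd,Flush]  L2: P0=S P1=S  mem[L2]=88
26. P0: load  L2  bus=[-]  L2: P0=S P1=S  mem[L2]=88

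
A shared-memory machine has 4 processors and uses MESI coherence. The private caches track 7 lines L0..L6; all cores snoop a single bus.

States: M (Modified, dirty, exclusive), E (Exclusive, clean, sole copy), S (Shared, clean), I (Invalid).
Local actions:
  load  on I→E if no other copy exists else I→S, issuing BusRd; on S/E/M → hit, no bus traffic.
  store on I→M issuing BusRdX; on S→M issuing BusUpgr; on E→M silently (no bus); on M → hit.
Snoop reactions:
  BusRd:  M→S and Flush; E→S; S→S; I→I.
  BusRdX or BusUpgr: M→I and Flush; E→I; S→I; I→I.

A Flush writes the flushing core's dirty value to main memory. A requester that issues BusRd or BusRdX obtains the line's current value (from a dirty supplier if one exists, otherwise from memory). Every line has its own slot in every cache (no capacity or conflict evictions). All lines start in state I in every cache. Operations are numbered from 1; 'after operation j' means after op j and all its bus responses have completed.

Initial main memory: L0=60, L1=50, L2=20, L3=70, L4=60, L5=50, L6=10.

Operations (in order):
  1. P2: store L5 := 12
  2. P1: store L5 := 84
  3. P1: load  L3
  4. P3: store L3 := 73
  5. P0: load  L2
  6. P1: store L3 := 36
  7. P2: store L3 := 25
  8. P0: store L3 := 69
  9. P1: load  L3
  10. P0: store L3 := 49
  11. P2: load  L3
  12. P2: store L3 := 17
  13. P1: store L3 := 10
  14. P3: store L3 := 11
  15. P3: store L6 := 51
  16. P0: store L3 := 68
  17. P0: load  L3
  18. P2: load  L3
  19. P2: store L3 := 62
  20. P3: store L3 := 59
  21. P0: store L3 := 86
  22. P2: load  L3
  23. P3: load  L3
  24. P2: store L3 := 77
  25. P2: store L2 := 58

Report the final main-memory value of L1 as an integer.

memory[L1] = 50

[1] P2: store L5 := 12 | P0:I, P1:I, P2:M(12), P3:I | bus: BusRdX
[2] P1: store L5 := 84 | P0:I, P1:M(84), P2:I, P3:I | bus: BusRdX,Flush
[3] P1: load  L3 | P0:I, P1:E(70), P2:I, P3:I | bus: BusRd
[4] P3: store L3 := 73 | P0:I, P1:I, P2:I, P3:M(73) | bus: BusRdX
[5] P0: load  L2 | P0:E(20), P1:I, P2:I, P3:I | bus: BusRd
[6] P1: store L3 := 36 | P0:I, P1:M(36), P2:I, P3:I | bus: BusRdX,Flush
[7] P2: store L3 := 25 | P0:I, P1:I, P2:M(25), P3:I | bus: BusRdX,Flush
[8] P0: store L3 := 69 | P0:M(69), P1:I, P2:I, P3:I | bus: BusRdX,Flush
[9] P1: load  L3 | P0:S(69), P1:S(69), P2:I, P3:I | bus: BusRd,Flush
[10] P0: store L3 := 49 | P0:M(49), P1:I, P2:I, P3:I | bus: BusUpgr
[11] P2: load  L3 | P0:S(49), P1:I, P2:S(49), P3:I | bus: BusRd,Flush
[12] P2: store L3 := 17 | P0:I, P1:I, P2:M(17), P3:I | bus: BusUpgr
[13] P1: store L3 := 10 | P0:I, P1:M(10), P2:I, P3:I | bus: BusRdX,Flush
[14] P3: store L3 := 11 | P0:I, P1:I, P2:I, P3:M(11) | bus: BusRdX,Flush
[15] P3: store L6 := 51 | P0:I, P1:I, P2:I, P3:M(51) | bus: BusRdX
[16] P0: store L3 := 68 | P0:M(68), P1:I, P2:I, P3:I | bus: BusRdX,Flush
[17] P0: load  L3 | P0:M(68), P1:I, P2:I, P3:I | bus: none
[18] P2: load  L3 | P0:S(68), P1:I, P2:S(68), P3:I | bus: BusRd,Flush
[19] P2: store L3 := 62 | P0:I, P1:I, P2:M(62), P3:I | bus: BusUpgr
[20] P3: store L3 := 59 | P0:I, P1:I, P2:I, P3:M(59) | bus: BusRdX,Flush
[21] P0: store L3 := 86 | P0:M(86), P1:I, P2:I, P3:I | bus: BusRdX,Flush
[22] P2: load  L3 | P0:S(86), P1:I, P2:S(86), P3:I | bus: BusRd,Flush
[23] P3: load  L3 | P0:S(86), P1:I, P2:S(86), P3:S(86) | bus: BusRd
[24] P2: store L3 := 77 | P0:I, P1:I, P2:M(77), P3:I | bus: BusUpgr
[25] P2: store L2 := 58 | P0:I, P1:I, P2:M(58), P3:I | bus: BusRdX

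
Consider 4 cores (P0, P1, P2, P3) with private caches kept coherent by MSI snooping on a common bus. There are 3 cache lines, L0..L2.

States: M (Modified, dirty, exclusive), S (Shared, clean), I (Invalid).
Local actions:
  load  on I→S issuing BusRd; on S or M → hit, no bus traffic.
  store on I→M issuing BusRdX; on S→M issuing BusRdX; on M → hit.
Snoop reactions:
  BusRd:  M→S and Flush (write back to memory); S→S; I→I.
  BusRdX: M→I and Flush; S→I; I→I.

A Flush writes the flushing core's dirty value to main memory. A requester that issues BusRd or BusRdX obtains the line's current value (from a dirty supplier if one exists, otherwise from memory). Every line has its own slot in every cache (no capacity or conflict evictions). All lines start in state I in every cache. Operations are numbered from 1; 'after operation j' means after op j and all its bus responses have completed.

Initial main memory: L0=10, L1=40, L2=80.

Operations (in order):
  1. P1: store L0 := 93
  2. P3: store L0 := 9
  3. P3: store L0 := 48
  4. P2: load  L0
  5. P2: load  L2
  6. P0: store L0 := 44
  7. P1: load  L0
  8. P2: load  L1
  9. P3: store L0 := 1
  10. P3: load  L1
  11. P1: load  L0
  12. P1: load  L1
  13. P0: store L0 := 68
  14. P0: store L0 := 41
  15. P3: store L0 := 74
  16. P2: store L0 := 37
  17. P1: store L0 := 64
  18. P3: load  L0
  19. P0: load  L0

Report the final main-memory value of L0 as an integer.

step 1: P1: store L0 := 93  ⟶  IMII  (L0)  txn=BusRdX  M[L0]=10
step 2: P3: store L0 := 9  ⟶  IIIM  (L0)  txn=BusRdX+Flush  M[L0]=93
step 3: P3: store L0 := 48  ⟶  IIIM  (L0)  txn=∅  M[L0]=93
step 4: P2: load  L0  ⟶  IISS  (L0)  txn=BusRd+Flush  M[L0]=48
step 5: P2: load  L2  ⟶  IISI  (L2)  txn=BusRd  M[L2]=80
step 6: P0: store L0 := 44  ⟶  MIII  (L0)  txn=BusRdX  M[L0]=48
step 7: P1: load  L0  ⟶  SSII  (L0)  txn=BusRd+Flush  M[L0]=44
step 8: P2: load  L1  ⟶  IISI  (L1)  txn=BusRd  M[L1]=40
step 9: P3: store L0 := 1  ⟶  IIIM  (L0)  txn=BusRdX  M[L0]=44
step 10: P3: load  L1  ⟶  IISS  (L1)  txn=BusRd  M[L1]=40
step 11: P1: load  L0  ⟶  ISIS  (L0)  txn=BusRd+Flush  M[L0]=1
step 12: P1: load  L1  ⟶  ISSS  (L1)  txn=BusRd  M[L1]=40
step 13: P0: store L0 := 68  ⟶  MIII  (L0)  txn=BusRdX  M[L0]=1
step 14: P0: store L0 := 41  ⟶  MIII  (L0)  txn=∅  M[L0]=1
step 15: P3: store L0 := 74  ⟶  IIIM  (L0)  txn=BusRdX+Flush  M[L0]=41
step 16: P2: store L0 := 37  ⟶  IIMI  (L0)  txn=BusRdX+Flush  M[L0]=74
step 17: P1: store L0 := 64  ⟶  IMII  (L0)  txn=BusRdX+Flush  M[L0]=37
step 18: P3: load  L0  ⟶  ISIS  (L0)  txn=BusRd+Flush  M[L0]=64
step 19: P0: load  L0  ⟶  SSIS  (L0)  txn=BusRd  M[L0]=64

memory[L0] = 64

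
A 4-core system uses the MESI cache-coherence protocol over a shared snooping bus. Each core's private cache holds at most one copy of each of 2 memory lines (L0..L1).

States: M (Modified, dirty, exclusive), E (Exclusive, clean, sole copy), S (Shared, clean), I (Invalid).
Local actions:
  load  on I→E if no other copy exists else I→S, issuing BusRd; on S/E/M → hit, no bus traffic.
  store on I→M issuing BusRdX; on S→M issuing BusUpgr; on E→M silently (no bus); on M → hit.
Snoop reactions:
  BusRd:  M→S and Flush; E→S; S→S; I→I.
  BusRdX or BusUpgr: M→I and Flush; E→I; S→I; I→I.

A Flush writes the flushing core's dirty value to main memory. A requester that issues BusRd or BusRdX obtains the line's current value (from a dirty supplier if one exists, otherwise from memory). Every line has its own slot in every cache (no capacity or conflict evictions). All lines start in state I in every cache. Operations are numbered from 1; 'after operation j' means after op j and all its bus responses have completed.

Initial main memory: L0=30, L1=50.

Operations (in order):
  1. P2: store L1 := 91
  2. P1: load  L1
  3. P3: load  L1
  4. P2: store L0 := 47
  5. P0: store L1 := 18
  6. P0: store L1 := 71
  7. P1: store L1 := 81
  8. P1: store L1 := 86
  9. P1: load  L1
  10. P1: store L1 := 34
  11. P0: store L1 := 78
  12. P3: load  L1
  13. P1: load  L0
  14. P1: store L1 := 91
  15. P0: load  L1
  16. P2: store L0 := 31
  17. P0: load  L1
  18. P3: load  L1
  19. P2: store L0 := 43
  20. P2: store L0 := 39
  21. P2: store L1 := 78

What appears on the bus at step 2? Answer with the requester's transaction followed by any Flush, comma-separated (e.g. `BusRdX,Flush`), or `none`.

1. P2: store L1 := 91  bus=[BusRdX]  L1: P0=I P1=I P2=M P3=I  mem[L1]=50
2. P1: load  L1  bus=[BusRd,Flush]  L1: P0=I P1=S P2=S P3=I  mem[L1]=91
3. P3: load  L1  bus=[BusRd]  L1: P0=I P1=S P2=S P3=S  mem[L1]=91
4. P2: store L0 := 47  bus=[BusRdX]  L0: P0=I P1=I P2=M P3=I  mem[L0]=30
5. P0: store L1 := 18  bus=[BusRdX]  L1: P0=M P1=I P2=I P3=I  mem[L1]=91
6. P0: store L1 := 71  bus=[-]  L1: P0=M P1=I P2=I P3=I  mem[L1]=91
7. P1: store L1 := 81  bus=[BusRdX,Flush]  L1: P0=I P1=M P2=I P3=I  mem[L1]=71
8. P1: store L1 := 86  bus=[-]  L1: P0=I P1=M P2=I P3=I  mem[L1]=71
9. P1: load  L1  bus=[-]  L1: P0=I P1=M P2=I P3=I  mem[L1]=71
10. P1: store L1 := 34  bus=[-]  L1: P0=I P1=M P2=I P3=I  mem[L1]=71
11. P0: store L1 := 78  bus=[BusRdX,Flush]  L1: P0=M P1=I P2=I P3=I  mem[L1]=34
12. P3: load  L1  bus=[BusRd,Flush]  L1: P0=S P1=I P2=I P3=S  mem[L1]=78
13. P1: load  L0  bus=[BusRd,Flush]  L0: P0=I P1=S P2=S P3=I  mem[L0]=47
14. P1: store L1 := 91  bus=[BusRdX]  L1: P0=I P1=M P2=I P3=I  mem[L1]=78
15. P0: load  L1  bus=[BusRd,Flush]  L1: P0=S P1=S P2=I P3=I  mem[L1]=91
16. P2: store L0 := 31  bus=[BusUpgr]  L0: P0=I P1=I P2=M P3=I  mem[L0]=47
17. P0: load  L1  bus=[-]  L1: P0=S P1=S P2=I P3=I  mem[L1]=91
18. P3: load  L1  bus=[BusRd]  L1: P0=S P1=S P2=I P3=S  mem[L1]=91
19. P2: store L0 := 43  bus=[-]  L0: P0=I P1=I P2=M P3=I  mem[L0]=47
20. P2: store L0 := 39  bus=[-]  L0: P0=I P1=I P2=M P3=I  mem[L0]=47
21. P2: store L1 := 78  bus=[BusRdX]  L1: P0=I P1=I P2=M P3=I  mem[L1]=91

bus = BusRd,Flush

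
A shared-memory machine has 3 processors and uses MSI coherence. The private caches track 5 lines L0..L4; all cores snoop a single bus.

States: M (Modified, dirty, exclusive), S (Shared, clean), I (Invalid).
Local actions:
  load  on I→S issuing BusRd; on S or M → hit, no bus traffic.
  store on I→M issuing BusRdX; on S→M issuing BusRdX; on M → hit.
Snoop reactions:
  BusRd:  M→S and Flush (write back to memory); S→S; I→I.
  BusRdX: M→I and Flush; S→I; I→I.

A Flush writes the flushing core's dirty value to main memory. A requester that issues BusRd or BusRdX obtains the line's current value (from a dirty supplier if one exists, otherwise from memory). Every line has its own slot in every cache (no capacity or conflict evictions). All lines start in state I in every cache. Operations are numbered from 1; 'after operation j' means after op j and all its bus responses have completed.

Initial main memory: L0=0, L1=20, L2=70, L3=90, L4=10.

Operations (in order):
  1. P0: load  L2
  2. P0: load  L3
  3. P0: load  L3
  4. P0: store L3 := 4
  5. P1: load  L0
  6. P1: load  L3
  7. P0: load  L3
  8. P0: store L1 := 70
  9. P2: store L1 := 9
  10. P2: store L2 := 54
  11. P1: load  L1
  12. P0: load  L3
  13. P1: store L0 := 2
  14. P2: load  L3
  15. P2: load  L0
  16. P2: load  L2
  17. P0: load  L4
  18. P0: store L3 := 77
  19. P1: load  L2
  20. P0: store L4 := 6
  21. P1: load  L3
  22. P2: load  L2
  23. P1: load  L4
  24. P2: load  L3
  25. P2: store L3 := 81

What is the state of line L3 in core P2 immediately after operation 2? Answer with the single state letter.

[1] P0: load  L2 | P0:S(70), P1:I, P2:I | bus: BusRd
[2] P0: load  L3 | P0:S(90), P1:I, P2:I | bus: BusRd
[3] P0: load  L3 | P0:S(90), P1:I, P2:I | bus: none
[4] P0: store L3 := 4 | P0:M(4), P1:I, P2:I | bus: BusRdX
[5] P1: load  L0 | P0:I, P1:S(0), P2:I | bus: BusRd
[6] P1: load  L3 | P0:S(4), P1:S(4), P2:I | bus: BusRd,Flush
[7] P0: load  L3 | P0:S(4), P1:S(4), P2:I | bus: none
[8] P0: store L1 := 70 | P0:M(70), P1:I, P2:I | bus: BusRdX
[9] P2: store L1 := 9 | P0:I, P1:I, P2:M(9) | bus: BusRdX,Flush
[10] P2: store L2 := 54 | P0:I, P1:I, P2:M(54) | bus: BusRdX
[11] P1: load  L1 | P0:I, P1:S(9), P2:S(9) | bus: BusRd,Flush
[12] P0: load  L3 | P0:S(4), P1:S(4), P2:I | bus: none
[13] P1: store L0 := 2 | P0:I, P1:M(2), P2:I | bus: BusRdX
[14] P2: load  L3 | P0:S(4), P1:S(4), P2:S(4) | bus: BusRd
[15] P2: load  L0 | P0:I, P1:S(2), P2:S(2) | bus: BusRd,Flush
[16] P2: load  L2 | P0:I, P1:I, P2:M(54) | bus: none
[17] P0: load  L4 | P0:S(10), P1:I, P2:I | bus: BusRd
[18] P0: store L3 := 77 | P0:M(77), P1:I, P2:I | bus: BusRdX
[19] P1: load  L2 | P0:I, P1:S(54), P2:S(54) | bus: BusRd,Flush
[20] P0: store L4 := 6 | P0:M(6), P1:I, P2:I | bus: BusRdX
[21] P1: load  L3 | P0:S(77), P1:S(77), P2:I | bus: BusRd,Flush
[22] P2: load  L2 | P0:I, P1:S(54), P2:S(54) | bus: none
[23] P1: load  L4 | P0:S(6), P1:S(6), P2:I | bus: BusRd,Flush
[24] P2: load  L3 | P0:S(77), P1:S(77), P2:S(77) | bus: BusRd
[25] P2: store L3 := 81 | P0:I, P1:I, P2:M(81) | bus: BusRdX

state = I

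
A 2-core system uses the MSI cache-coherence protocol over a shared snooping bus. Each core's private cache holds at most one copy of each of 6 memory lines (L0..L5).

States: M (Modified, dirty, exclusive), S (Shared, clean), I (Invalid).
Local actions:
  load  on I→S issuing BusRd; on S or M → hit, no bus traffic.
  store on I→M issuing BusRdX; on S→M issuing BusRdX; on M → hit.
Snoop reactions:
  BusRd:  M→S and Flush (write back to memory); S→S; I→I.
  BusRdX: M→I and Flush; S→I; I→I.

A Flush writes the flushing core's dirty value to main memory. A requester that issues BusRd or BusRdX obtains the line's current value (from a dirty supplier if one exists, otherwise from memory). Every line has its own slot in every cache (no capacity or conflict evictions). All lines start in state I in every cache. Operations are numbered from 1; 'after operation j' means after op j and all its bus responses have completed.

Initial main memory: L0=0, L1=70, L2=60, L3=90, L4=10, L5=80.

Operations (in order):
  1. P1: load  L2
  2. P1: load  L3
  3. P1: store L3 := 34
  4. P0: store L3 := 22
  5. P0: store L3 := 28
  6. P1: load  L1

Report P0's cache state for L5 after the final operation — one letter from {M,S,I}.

state = I

[1] P1: load  L2 | P0:I, P1:S(60) | bus: BusRd
[2] P1: load  L3 | P0:I, P1:S(90) | bus: BusRd
[3] P1: store L3 := 34 | P0:I, P1:M(34) | bus: BusRdX
[4] P0: store L3 := 22 | P0:M(22), P1:I | bus: BusRdX,Flush
[5] P0: store L3 := 28 | P0:M(28), P1:I | bus: none
[6] P1: load  L1 | P0:I, P1:S(70) | bus: BusRd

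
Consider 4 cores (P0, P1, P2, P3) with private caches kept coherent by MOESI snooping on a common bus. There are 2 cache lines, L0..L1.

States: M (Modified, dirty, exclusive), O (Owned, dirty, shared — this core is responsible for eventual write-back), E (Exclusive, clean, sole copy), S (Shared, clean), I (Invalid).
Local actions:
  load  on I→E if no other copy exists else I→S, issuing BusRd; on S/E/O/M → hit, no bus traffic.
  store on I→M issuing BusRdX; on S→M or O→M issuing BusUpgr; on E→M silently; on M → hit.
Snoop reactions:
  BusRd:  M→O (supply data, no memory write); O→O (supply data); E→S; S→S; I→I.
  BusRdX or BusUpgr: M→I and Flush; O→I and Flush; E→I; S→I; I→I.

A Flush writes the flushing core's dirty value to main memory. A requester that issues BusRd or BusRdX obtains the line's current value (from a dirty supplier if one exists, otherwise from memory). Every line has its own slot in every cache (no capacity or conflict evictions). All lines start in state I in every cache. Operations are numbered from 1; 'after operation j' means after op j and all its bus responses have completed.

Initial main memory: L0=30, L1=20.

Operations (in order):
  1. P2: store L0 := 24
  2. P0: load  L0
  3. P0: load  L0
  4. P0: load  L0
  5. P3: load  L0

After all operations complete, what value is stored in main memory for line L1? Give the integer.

step 1: P2: store L0 := 24  ⟶  IIMI  (L0)  txn=BusRdX  M[L0]=30
step 2: P0: load  L0  ⟶  SIOI  (L0)  txn=BusRd  M[L0]=30
step 3: P0: load  L0  ⟶  SIOI  (L0)  txn=∅  M[L0]=30
step 4: P0: load  L0  ⟶  SIOI  (L0)  txn=∅  M[L0]=30
step 5: P3: load  L0  ⟶  SIOS  (L0)  txn=BusRd  M[L0]=30

memory[L1] = 20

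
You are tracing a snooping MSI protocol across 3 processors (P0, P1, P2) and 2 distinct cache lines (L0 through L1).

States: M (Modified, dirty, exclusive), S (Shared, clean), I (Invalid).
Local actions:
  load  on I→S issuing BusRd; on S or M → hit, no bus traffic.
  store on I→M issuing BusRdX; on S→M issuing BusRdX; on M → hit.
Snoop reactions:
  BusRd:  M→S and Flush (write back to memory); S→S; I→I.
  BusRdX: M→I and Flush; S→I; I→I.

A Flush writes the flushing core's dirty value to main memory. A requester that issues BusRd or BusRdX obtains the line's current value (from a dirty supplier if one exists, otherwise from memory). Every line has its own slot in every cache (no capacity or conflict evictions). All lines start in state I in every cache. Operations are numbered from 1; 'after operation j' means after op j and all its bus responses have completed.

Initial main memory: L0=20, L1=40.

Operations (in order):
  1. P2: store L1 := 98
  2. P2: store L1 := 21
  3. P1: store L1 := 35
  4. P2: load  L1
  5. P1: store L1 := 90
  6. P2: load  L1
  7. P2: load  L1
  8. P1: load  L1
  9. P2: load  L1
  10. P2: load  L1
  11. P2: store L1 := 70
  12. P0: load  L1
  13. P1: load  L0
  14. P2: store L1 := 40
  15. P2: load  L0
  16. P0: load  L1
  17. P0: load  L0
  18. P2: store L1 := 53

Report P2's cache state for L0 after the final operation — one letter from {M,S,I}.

state = S

step 1: P2: store L1 := 98  ⟶  IIM  (L1)  txn=BusRdX  M[L1]=40
step 2: P2: store L1 := 21  ⟶  IIM  (L1)  txn=∅  M[L1]=40
step 3: P1: store L1 := 35  ⟶  IMI  (L1)  txn=BusRdX+Flush  M[L1]=21
step 4: P2: load  L1  ⟶  ISS  (L1)  txn=BusRd+Flush  M[L1]=35
step 5: P1: store L1 := 90  ⟶  IMI  (L1)  txn=BusRdX  M[L1]=35
step 6: P2: load  L1  ⟶  ISS  (L1)  txn=BusRd+Flush  M[L1]=90
step 7: P2: load  L1  ⟶  ISS  (L1)  txn=∅  M[L1]=90
step 8: P1: load  L1  ⟶  ISS  (L1)  txn=∅  M[L1]=90
step 9: P2: load  L1  ⟶  ISS  (L1)  txn=∅  M[L1]=90
step 10: P2: load  L1  ⟶  ISS  (L1)  txn=∅  M[L1]=90
step 11: P2: store L1 := 70  ⟶  IIM  (L1)  txn=BusRdX  M[L1]=90
step 12: P0: load  L1  ⟶  SIS  (L1)  txn=BusRd+Flush  M[L1]=70
step 13: P1: load  L0  ⟶  ISI  (L0)  txn=BusRd  M[L0]=20
step 14: P2: store L1 := 40  ⟶  IIM  (L1)  txn=BusRdX  M[L1]=70
step 15: P2: load  L0  ⟶  ISS  (L0)  txn=BusRd  M[L0]=20
step 16: P0: load  L1  ⟶  SIS  (L1)  txn=BusRd+Flush  M[L1]=40
step 17: P0: load  L0  ⟶  SSS  (L0)  txn=BusRd  M[L0]=20
step 18: P2: store L1 := 53  ⟶  IIM  (L1)  txn=BusRdX  M[L1]=40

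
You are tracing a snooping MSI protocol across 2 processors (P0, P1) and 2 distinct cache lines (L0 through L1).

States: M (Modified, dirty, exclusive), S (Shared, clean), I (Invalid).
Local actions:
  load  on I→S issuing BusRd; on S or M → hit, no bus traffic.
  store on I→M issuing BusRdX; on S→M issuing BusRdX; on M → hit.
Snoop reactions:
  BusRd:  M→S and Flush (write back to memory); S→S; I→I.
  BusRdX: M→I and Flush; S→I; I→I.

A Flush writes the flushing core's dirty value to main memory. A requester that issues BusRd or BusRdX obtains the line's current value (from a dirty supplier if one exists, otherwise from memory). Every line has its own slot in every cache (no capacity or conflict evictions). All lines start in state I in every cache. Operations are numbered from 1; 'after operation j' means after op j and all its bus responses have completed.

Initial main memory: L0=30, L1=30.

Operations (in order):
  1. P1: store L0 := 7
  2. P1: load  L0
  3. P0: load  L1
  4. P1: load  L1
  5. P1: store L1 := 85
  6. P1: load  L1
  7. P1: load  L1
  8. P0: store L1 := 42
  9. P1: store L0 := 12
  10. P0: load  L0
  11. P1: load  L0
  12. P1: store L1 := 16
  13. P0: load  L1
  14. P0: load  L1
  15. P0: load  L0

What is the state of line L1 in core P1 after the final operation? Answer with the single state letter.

[1] P1: store L0 := 7 | P0:I, P1:M(7) | bus: BusRdX
[2] P1: load  L0 | P0:I, P1:M(7) | bus: none
[3] P0: load  L1 | P0:S(30), P1:I | bus: BusRd
[4] P1: load  L1 | P0:S(30), P1:S(30) | bus: BusRd
[5] P1: store L1 := 85 | P0:I, P1:M(85) | bus: BusRdX
[6] P1: load  L1 | P0:I, P1:M(85) | bus: none
[7] P1: load  L1 | P0:I, P1:M(85) | bus: none
[8] P0: store L1 := 42 | P0:M(42), P1:I | bus: BusRdX,Flush
[9] P1: store L0 := 12 | P0:I, P1:M(12) | bus: none
[10] P0: load  L0 | P0:S(12), P1:S(12) | bus: BusRd,Flush
[11] P1: load  L0 | P0:S(12), P1:S(12) | bus: none
[12] P1: store L1 := 16 | P0:I, P1:M(16) | bus: BusRdX,Flush
[13] P0: load  L1 | P0:S(16), P1:S(16) | bus: BusRd,Flush
[14] P0: load  L1 | P0:S(16), P1:S(16) | bus: none
[15] P0: load  L0 | P0:S(12), P1:S(12) | bus: none

state = S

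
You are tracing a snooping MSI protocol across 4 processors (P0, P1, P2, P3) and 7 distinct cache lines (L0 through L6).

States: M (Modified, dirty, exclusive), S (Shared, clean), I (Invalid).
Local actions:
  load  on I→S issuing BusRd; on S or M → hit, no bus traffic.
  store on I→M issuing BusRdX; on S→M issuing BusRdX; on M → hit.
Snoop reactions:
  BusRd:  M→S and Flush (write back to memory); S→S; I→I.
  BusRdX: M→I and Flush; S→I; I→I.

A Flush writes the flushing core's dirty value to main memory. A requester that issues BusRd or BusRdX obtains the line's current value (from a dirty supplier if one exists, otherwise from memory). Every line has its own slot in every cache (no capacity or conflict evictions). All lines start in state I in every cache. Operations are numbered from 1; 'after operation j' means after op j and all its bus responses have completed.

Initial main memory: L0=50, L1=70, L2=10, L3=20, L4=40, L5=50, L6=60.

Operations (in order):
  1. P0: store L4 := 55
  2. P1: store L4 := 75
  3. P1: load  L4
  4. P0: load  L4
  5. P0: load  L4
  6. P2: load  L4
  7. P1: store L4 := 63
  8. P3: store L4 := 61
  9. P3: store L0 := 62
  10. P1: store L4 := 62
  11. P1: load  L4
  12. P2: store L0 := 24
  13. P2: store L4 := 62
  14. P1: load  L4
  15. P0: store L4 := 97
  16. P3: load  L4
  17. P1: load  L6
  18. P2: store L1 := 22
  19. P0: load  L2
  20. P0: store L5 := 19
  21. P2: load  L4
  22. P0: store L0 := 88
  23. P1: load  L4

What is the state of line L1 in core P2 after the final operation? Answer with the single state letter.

state = M

  op1 P0: store L4 := 55 → M/I/I/I on L4; bus BusRdX; mem=40
  op2 P1: store L4 := 75 → I/M/I/I on L4; bus BusRdX Flush; mem=55
  op3 P1: load  L4 → I/M/I/I on L4; bus (none); mem=55
  op4 P0: load  L4 → S/S/I/I on L4; bus BusRd Flush; mem=75
  op5 P0: load  L4 → S/S/I/I on L4; bus (none); mem=75
  op6 P2: load  L4 → S/S/S/I on L4; bus BusRd; mem=75
  op7 P1: store L4 := 63 → I/M/I/I on L4; bus BusRdX; mem=75
  op8 P3: store L4 := 61 → I/I/I/M on L4; bus BusRdX Flush; mem=63
  op9 P3: store L0 := 62 → I/I/I/M on L0; bus BusRdX; mem=50
  op10 P1: store L4 := 62 → I/M/I/I on L4; bus BusRdX Flush; mem=61
  op11 P1: load  L4 → I/M/I/I on L4; bus (none); mem=61
  op12 P2: store L0 := 24 → I/I/M/I on L0; bus BusRdX Flush; mem=62
  op13 P2: store L4 := 62 → I/I/M/I on L4; bus BusRdX Flush; mem=62
  op14 P1: load  L4 → I/S/S/I on L4; bus BusRd Flush; mem=62
  op15 P0: store L4 := 97 → M/I/I/I on L4; bus BusRdX; mem=62
  op16 P3: load  L4 → S/I/I/S on L4; bus BusRd Flush; mem=97
  op17 P1: load  L6 → I/S/I/I on L6; bus BusRd; mem=60
  op18 P2: store L1 := 22 → I/I/M/I on L1; bus BusRdX; mem=70
  op19 P0: load  L2 → S/I/I/I on L2; bus BusRd; mem=10
  op20 P0: store L5 := 19 → M/I/I/I on L5; bus BusRdX; mem=50
  op21 P2: load  L4 → S/I/S/S on L4; bus BusRd; mem=97
  op22 P0: store L0 := 88 → M/I/I/I on L0; bus BusRdX Flush; mem=24
  op23 P1: load  L4 → S/S/S/S on L4; bus BusRd; mem=97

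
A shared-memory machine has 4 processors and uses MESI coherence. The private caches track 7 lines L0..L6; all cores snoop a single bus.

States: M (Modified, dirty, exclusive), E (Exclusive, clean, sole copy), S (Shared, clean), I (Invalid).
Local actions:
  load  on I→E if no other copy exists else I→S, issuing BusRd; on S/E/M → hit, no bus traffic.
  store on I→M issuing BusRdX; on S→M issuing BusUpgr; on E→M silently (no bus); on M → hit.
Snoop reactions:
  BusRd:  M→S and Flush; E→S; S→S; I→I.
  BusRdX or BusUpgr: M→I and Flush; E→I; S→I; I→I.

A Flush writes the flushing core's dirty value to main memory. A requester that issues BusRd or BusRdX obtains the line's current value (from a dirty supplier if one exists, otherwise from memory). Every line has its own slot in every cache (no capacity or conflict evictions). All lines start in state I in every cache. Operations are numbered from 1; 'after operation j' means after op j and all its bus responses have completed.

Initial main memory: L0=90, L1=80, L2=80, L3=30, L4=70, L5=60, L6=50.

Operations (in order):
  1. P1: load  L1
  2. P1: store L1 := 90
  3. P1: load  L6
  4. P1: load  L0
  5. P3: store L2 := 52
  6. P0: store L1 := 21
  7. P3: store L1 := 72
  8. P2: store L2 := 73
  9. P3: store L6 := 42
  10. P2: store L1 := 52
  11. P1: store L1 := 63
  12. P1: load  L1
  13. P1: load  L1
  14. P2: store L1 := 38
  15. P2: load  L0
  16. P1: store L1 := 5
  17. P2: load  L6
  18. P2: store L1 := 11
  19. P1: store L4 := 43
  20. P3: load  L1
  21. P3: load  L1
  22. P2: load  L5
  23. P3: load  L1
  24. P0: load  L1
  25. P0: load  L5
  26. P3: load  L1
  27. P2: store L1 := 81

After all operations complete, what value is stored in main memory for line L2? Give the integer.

memory[L2] = 52

[1] P1: load  L1 | P0:I, P1:E(80), P2:I, P3:I | bus: BusRd
[2] P1: store L1 := 90 | P0:I, P1:M(90), P2:I, P3:I | bus: none
[3] P1: load  L6 | P0:I, P1:E(50), P2:I, P3:I | bus: BusRd
[4] P1: load  L0 | P0:I, P1:E(90), P2:I, P3:I | bus: BusRd
[5] P3: store L2 := 52 | P0:I, P1:I, P2:I, P3:M(52) | bus: BusRdX
[6] P0: store L1 := 21 | P0:M(21), P1:I, P2:I, P3:I | bus: BusRdX,Flush
[7] P3: store L1 := 72 | P0:I, P1:I, P2:I, P3:M(72) | bus: BusRdX,Flush
[8] P2: store L2 := 73 | P0:I, P1:I, P2:M(73), P3:I | bus: BusRdX,Flush
[9] P3: store L6 := 42 | P0:I, P1:I, P2:I, P3:M(42) | bus: BusRdX
[10] P2: store L1 := 52 | P0:I, P1:I, P2:M(52), P3:I | bus: BusRdX,Flush
[11] P1: store L1 := 63 | P0:I, P1:M(63), P2:I, P3:I | bus: BusRdX,Flush
[12] P1: load  L1 | P0:I, P1:M(63), P2:I, P3:I | bus: none
[13] P1: load  L1 | P0:I, P1:M(63), P2:I, P3:I | bus: none
[14] P2: store L1 := 38 | P0:I, P1:I, P2:M(38), P3:I | bus: BusRdX,Flush
[15] P2: load  L0 | P0:I, P1:S(90), P2:S(90), P3:I | bus: BusRd
[16] P1: store L1 := 5 | P0:I, P1:M(5), P2:I, P3:I | bus: BusRdX,Flush
[17] P2: load  L6 | P0:I, P1:I, P2:S(42), P3:S(42) | bus: BusRd,Flush
[18] P2: store L1 := 11 | P0:I, P1:I, P2:M(11), P3:I | bus: BusRdX,Flush
[19] P1: store L4 := 43 | P0:I, P1:M(43), P2:I, P3:I | bus: BusRdX
[20] P3: load  L1 | P0:I, P1:I, P2:S(11), P3:S(11) | bus: BusRd,Flush
[21] P3: load  L1 | P0:I, P1:I, P2:S(11), P3:S(11) | bus: none
[22] P2: load  L5 | P0:I, P1:I, P2:E(60), P3:I | bus: BusRd
[23] P3: load  L1 | P0:I, P1:I, P2:S(11), P3:S(11) | bus: none
[24] P0: load  L1 | P0:S(11), P1:I, P2:S(11), P3:S(11) | bus: BusRd
[25] P0: load  L5 | P0:S(60), P1:I, P2:S(60), P3:I | bus: BusRd
[26] P3: load  L1 | P0:S(11), P1:I, P2:S(11), P3:S(11) | bus: none
[27] P2: store L1 := 81 | P0:I, P1:I, P2:M(81), P3:I | bus: BusUpgr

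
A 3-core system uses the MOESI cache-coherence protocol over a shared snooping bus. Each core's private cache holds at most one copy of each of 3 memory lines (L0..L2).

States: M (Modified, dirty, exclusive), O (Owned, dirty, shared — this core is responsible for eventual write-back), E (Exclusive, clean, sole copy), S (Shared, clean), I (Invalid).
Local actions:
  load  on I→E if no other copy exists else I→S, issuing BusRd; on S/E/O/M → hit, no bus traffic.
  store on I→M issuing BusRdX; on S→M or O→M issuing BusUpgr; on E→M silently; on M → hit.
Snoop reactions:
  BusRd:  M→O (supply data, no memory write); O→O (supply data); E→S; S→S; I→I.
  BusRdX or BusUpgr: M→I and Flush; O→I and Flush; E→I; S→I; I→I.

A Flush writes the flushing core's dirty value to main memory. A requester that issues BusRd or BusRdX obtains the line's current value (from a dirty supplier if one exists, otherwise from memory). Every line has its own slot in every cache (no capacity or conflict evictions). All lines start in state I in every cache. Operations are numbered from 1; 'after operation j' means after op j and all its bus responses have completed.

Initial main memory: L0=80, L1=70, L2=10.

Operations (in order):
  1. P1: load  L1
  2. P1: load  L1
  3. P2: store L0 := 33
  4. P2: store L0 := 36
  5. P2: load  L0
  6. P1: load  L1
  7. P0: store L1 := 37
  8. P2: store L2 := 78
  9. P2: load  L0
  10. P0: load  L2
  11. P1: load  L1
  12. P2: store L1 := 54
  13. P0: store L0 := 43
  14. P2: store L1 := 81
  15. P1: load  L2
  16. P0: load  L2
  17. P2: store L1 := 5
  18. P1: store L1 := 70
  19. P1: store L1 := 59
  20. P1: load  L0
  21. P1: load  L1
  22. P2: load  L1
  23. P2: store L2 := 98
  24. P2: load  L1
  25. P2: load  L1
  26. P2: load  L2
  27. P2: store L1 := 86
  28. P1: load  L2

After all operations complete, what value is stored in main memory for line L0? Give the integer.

  op1 P1: load  L1 → I/E/I on L1; bus BusRd; mem=70
  op2 P1: load  L1 → I/E/I on L1; bus (none); mem=70
  op3 P2: store L0 := 33 → I/I/M on L0; bus BusRdX; mem=80
  op4 P2: store L0 := 36 → I/I/M on L0; bus (none); mem=80
  op5 P2: load  L0 → I/I/M on L0; bus (none); mem=80
  op6 P1: load  L1 → I/E/I on L1; bus (none); mem=70
  op7 P0: store L1 := 37 → M/I/I on L1; bus BusRdX; mem=70
  op8 P2: store L2 := 78 → I/I/M on L2; bus BusRdX; mem=10
  op9 P2: load  L0 → I/I/M on L0; bus (none); mem=80
  op10 P0: load  L2 → S/I/O on L2; bus BusRd; mem=10
  op11 P1: load  L1 → O/S/I on L1; bus BusRd; mem=70
  op12 P2: store L1 := 54 → I/I/M on L1; bus BusRdX Flush; mem=37
  op13 P0: store L0 := 43 → M/I/I on L0; bus BusRdX Flush; mem=36
  op14 P2: store L1 := 81 → I/I/M on L1; bus (none); mem=37
  op15 P1: load  L2 → S/S/O on L2; bus BusRd; mem=10
  op16 P0: load  L2 → S/S/O on L2; bus (none); mem=10
  op17 P2: store L1 := 5 → I/I/M on L1; bus (none); mem=37
  op18 P1: store L1 := 70 → I/M/I on L1; bus BusRdX Flush; mem=5
  op19 P1: store L1 := 59 → I/M/I on L1; bus (none); mem=5
  op20 P1: load  L0 → O/S/I on L0; bus BusRd; mem=36
  op21 P1: load  L1 → I/M/I on L1; bus (none); mem=5
  op22 P2: load  L1 → I/O/S on L1; bus BusRd; mem=5
  op23 P2: store L2 := 98 → I/I/M on L2; bus BusUpgr; mem=10
  op24 P2: load  L1 → I/O/S on L1; bus (none); mem=5
  op25 P2: load  L1 → I/O/S on L1; bus (none); mem=5
  op26 P2: load  L2 → I/I/M on L2; bus (none); mem=10
  op27 P2: store L1 := 86 → I/I/M on L1; bus BusUpgr Flush; mem=59
  op28 P1: load  L2 → I/S/O on L2; bus BusRd; mem=10

memory[L0] = 36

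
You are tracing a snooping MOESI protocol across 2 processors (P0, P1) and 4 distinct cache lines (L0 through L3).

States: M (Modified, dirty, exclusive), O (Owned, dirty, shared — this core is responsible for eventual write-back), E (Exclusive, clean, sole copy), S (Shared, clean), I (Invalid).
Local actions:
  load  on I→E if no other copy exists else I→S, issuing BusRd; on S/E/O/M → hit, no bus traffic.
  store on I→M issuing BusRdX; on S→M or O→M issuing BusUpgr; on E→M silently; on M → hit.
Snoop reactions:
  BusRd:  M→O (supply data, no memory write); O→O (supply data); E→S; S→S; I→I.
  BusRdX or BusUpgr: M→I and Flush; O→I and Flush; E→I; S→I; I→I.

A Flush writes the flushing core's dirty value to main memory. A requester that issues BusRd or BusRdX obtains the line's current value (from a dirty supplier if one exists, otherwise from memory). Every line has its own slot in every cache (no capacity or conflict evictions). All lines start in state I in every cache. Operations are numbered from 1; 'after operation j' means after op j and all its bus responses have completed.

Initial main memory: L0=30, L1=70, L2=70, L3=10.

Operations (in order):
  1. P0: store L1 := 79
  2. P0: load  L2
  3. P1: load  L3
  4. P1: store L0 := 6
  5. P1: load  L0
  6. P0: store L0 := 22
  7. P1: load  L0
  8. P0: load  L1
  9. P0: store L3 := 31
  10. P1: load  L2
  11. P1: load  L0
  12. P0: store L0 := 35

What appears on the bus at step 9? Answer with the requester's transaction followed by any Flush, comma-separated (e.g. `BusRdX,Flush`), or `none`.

bus = BusRdX

1. P0: store L1 := 79  bus=[BusRdX]  L1: P0=M P1=I  mem[L1]=70
2. P0: load  L2  bus=[BusRd]  L2: P0=E P1=I  mem[L2]=70
3. P1: load  L3  bus=[BusRd]  L3: P0=I P1=E  mem[L3]=10
4. P1: store L0 := 6  bus=[BusRdX]  L0: P0=I P1=M  mem[L0]=30
5. P1: load  L0  bus=[-]  L0: P0=I P1=M  mem[L0]=30
6. P0: store L0 := 22  bus=[BusRdX,Flush]  L0: P0=M P1=I  mem[L0]=6
7. P1: load  L0  bus=[BusRd]  L0: P0=O P1=S  mem[L0]=6
8. P0: load  L1  bus=[-]  L1: P0=M P1=I  mem[L1]=70
9. P0: store L3 := 31  bus=[BusRdX]  L3: P0=M P1=I  mem[L3]=10
10. P1: load  L2  bus=[BusRd]  L2: P0=S P1=S  mem[L2]=70
11. P1: load  L0  bus=[-]  L0: P0=O P1=S  mem[L0]=6
12. P0: store L0 := 35  bus=[BusUpgr]  L0: P0=M P1=I  mem[L0]=6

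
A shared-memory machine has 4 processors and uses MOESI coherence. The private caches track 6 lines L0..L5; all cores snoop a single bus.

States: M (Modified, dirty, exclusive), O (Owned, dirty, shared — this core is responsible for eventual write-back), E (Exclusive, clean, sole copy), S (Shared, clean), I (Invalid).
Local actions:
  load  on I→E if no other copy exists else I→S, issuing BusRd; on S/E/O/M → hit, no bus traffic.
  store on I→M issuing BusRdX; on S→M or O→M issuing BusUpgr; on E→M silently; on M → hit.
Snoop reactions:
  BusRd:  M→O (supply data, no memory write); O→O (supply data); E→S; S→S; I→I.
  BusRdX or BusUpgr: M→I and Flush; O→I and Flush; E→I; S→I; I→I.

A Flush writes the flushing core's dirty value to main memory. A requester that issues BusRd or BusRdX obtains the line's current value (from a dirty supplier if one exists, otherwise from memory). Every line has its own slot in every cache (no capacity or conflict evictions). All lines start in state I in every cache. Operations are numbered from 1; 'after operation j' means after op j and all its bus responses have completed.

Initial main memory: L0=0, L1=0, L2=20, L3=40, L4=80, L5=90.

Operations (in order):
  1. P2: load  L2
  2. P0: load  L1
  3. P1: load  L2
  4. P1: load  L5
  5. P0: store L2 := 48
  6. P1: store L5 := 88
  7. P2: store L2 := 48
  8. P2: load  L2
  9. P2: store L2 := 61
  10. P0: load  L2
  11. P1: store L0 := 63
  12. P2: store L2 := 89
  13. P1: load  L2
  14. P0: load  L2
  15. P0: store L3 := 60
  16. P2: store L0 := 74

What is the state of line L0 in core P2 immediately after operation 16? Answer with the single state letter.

state = M

[1] P2: load  L2 | P0:I, P1:I, P2:E(20), P3:I | bus: BusRd
[2] P0: load  L1 | P0:E(0), P1:I, P2:I, P3:I | bus: BusRd
[3] P1: load  L2 | P0:I, P1:S(20), P2:S(20), P3:I | bus: BusRd
[4] P1: load  L5 | P0:I, P1:E(90), P2:I, P3:I | bus: BusRd
[5] P0: store L2 := 48 | P0:M(48), P1:I, P2:I, P3:I | bus: BusRdX
[6] P1: store L5 := 88 | P0:I, P1:M(88), P2:I, P3:I | bus: none
[7] P2: store L2 := 48 | P0:I, P1:I, P2:M(48), P3:I | bus: BusRdX,Flush
[8] P2: load  L2 | P0:I, P1:I, P2:M(48), P3:I | bus: none
[9] P2: store L2 := 61 | P0:I, P1:I, P2:M(61), P3:I | bus: none
[10] P0: load  L2 | P0:S(61), P1:I, P2:O(61), P3:I | bus: BusRd
[11] P1: store L0 := 63 | P0:I, P1:M(63), P2:I, P3:I | bus: BusRdX
[12] P2: store L2 := 89 | P0:I, P1:I, P2:M(89), P3:I | bus: BusUpgr
[13] P1: load  L2 | P0:I, P1:S(89), P2:O(89), P3:I | bus: BusRd
[14] P0: load  L2 | P0:S(89), P1:S(89), P2:O(89), P3:I | bus: BusRd
[15] P0: store L3 := 60 | P0:M(60), P1:I, P2:I, P3:I | bus: BusRdX
[16] P2: store L0 := 74 | P0:I, P1:I, P2:M(74), P3:I | bus: BusRdX,Flush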